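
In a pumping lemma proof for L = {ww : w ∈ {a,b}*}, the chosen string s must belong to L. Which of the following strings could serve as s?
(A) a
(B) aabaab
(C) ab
(B) aabaab

The pumping lemma is applied to a string s that lies in L, so first check membership of each option:
- (A) a has odd length 1, so it cannot be written as ww and is not in L ✗
- (B) aabaab splits into halves aab · aab, which are equal, so it is in L (w = aab) ✓
- (C) ab has length 2; its halves are a and b, which differ, so it is not in L ✗

Only (B) aabaab is in L, so it is the only candidate that could play the role of s.
(In a complete proof one picks s in terms of the pumping length p so that |s| ≥ p is guaranteed; a fixed string like aabaab illustrates the shape of such an s.)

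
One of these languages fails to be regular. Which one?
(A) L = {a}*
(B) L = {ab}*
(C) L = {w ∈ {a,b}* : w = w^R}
(C) {w ∈ {a,b}* : w = w^R}

(C) L = {w ∈ {a,b}* : w = w^R} is NOT regular.

The pumping lemma can be used to prove this:
After pumping, the string is no longer symmetric

The other languages are regular because they can be recognized by finite automata.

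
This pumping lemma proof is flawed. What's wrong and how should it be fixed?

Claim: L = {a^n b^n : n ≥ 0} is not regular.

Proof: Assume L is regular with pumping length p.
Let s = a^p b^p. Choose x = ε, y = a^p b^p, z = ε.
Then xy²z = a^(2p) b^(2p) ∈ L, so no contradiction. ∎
Error: The decomposition violates |xy| ≤ p. With y = a^p b^p, |xy| = |y| = 2p > p. (The proof also miscomputes xy²z, which would be a^p b^p a^p b^p rather than a^(2p) b^(2p), and it wrongly treats one harmless decomposition as settling the matter — the prover does not get to choose the decomposition.)

Correction: The pumping lemma requires |xy| ≤ p, and the argument must handle every decomposition satisfying |xy| ≤ p, |y| ≥ 1. Since s starts with p a's, any such y consists only of a's, say y = a^k with k ≥ 1. Then xy²z = a^(p+k) b^p has unequal numbers of a's and b's, so xy²z ∉ L — the required contradiction.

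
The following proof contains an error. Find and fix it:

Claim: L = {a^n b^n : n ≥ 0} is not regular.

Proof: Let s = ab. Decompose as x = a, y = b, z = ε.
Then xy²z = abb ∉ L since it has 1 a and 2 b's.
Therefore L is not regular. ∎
Error: The string s = ab might be shorter than the pumping length p.

Correction: Choose s = a^p b^p to ensure |s| ≥ p. Also, the decomposition is wrong: with |xy| ≤ p, y cannot include b's when s starts with p a's.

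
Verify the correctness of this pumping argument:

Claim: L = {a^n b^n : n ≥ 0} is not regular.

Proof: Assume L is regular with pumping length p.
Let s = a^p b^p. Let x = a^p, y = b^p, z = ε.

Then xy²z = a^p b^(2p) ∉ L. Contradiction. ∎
The proof is INCORRECT.

Error: The decomposition violates |xy| ≤ p.
With x = a^p and y = b^p, we have |xy| = 2p > p.
The pumping lemma requires |xy| ≤ p, so y must be within the first p characters.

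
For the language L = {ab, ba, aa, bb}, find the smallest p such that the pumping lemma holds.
p = 3

For a finite language L, the pumping lemma holds vacuously if p > max|s| for s ∈ L.

The longest string in L = {ab, ba, aa, bb} has length 2.
If p = 3, then no string s ∈ L has |s| ≥ p, so the condition is vacuously true.

The minimum pumping length is p = 3.

Why no smaller p works: for any p ≤ 2, the longest string s ∈ L has |s| = 2 ≥ p, so it would
have to be pumpable; but pumping up (i = 2, 3, ...) produces ever longer strings, which cannot all lie in the
finite language L. So the pumping property fails for every p ≤ 2.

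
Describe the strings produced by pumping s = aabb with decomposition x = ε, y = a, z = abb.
{xy^i z : i ≥ 0} = {a^(i+1) b^2 : i ≥ 0} = {abb, aabb, aaabb, ...}

With x = ε, y = a, z = abb: Starting with aabb and pumping the first 'a' (z = abb keeps the second 'a'), we get strings with i+1 a's followed by 2 b's for i = 0, 1, 2, ...; note bb is not produced because z always contributes one a.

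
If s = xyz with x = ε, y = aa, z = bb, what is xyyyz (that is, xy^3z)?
aaaaaabb

Given x = '', y = 'aa', z = 'bb' and i = 3:

xy^3z = x + y·y·...·y (3 times) + z
       = '' + 'aa'^3 + 'bb'
       = '' + 'aaaaaa' + 'bb'
       = 'aaaaaabb'

The pumped string is 'aaaaaabb' with length 8.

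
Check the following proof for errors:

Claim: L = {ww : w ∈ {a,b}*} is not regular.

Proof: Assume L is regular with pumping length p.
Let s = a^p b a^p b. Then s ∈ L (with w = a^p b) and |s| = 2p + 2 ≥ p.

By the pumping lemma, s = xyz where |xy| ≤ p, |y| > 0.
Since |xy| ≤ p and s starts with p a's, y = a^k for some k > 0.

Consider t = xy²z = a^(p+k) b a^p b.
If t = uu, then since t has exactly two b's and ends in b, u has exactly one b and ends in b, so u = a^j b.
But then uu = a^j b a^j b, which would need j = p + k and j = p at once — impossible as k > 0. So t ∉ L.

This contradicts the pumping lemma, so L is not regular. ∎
The proof is correct.

This proof is valid because:
1. s = a^p b a^p b is in L and is chosen in terms of p, so |s| ≥ p holds for every p
2. The decomposition analysis is correct: |xy| ≤ p forces y to lie inside the leading a's
3. The contradiction is valid: the argument shows a^(p+k) b a^p b cannot be split into two equal halves
4. The conclusion follows logically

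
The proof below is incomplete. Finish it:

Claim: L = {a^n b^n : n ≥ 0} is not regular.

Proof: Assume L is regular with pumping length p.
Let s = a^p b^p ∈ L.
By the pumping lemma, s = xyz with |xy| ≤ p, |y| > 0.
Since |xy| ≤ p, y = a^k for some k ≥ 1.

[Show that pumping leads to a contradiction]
Consider xy²z = a^(p+k) b^p.

Since k ≥ 1, we have p + k > p.
So xy²z has more a's than b's: (p+k) a's vs p b's.
This means xy²z ∉ L because a^n b^n requires equal counts.

This contradicts the pumping lemma which states xy²z ∈ L.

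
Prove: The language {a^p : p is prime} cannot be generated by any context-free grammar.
Assume for contradiction that L is context-free, and let p ≥ 1 be the pumping length given by the pumping lemma for CFLs.
Choose a prime q with q ≥ p and let s = a^q. Then s ∈ L and |s| = q ≥ p.
By the CFL pumping lemma, s = uvxyz for some u, v, x, y, z with |vxy| ≤ p, |vy| ≥ 1, and uv^i xy^i z ∈ L for every i ≥ 0.
All symbols are a's, so only lengths matter: let k = |vy|, with 1 ≤ k ≤ p. Then |uv^i xy^i z| = q + (i − 1)k.

Take i = q + 1: the length is q + qk = q(k + 1).
Both factors satisfy q ≥ 2 and k + 1 ≥ 2, so q(k + 1) is composite and uv^(q+1) xy^(q+1) z ∉ L.

This contradicts the CFL pumping lemma, which requires uv^i xy^i z ∈ L for all i ≥ 0.
Hence L = {a^p : p is prime} is not context-free. ∎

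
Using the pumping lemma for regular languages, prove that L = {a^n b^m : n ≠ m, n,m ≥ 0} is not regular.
Assume for contradiction that L is regular, and let p ≥ 1 be the pumping length given by the pumping lemma.
Choose s = a^p b^(p + p!). Then s ∈ L because p ≠ p + p! (as p! ≥ 1), and |s| ≥ p.
By the pumping lemma, s = xyz for some x, y, z with |xy| ≤ p, |y| ≥ 1, and xy^i z ∈ L for every i ≥ 0.
Since |xy| ≤ p and the first p symbols of s are all a's, y = a^k for some k with 1 ≤ k ≤ p.
For every i ≥ 0, xy^i z = a^(p + (i − 1)k) b^(p + p!).

Because 1 ≤ k ≤ p, k divides p!. Let t = p!/k (a positive integer) and take i = t + 1.
Then the number of a's is p + tk = p + p!, which equals the number of b's.
So xy^(t+1) z = a^(p + p!) b^(p + p!) has equally many a's and b's and is NOT in L.

This contradicts the pumping lemma, which requires xy^i z ∈ L for all i ≥ 0.
Hence L = {a^n b^m : n ≠ m, n,m ≥ 0} is not regular. ∎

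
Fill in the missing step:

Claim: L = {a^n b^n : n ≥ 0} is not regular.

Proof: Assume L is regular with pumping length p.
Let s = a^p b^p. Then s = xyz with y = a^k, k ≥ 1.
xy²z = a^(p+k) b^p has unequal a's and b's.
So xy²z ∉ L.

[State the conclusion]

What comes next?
This contradicts the pumping lemma for regular languages,
which guarantees xy^i z ∈ L for all i ≥ 0.

Since our assumption that L is regular leads to a contradiction,
we conclude that L = {a^n b^n : n ≥ 0} is NOT regular. ∎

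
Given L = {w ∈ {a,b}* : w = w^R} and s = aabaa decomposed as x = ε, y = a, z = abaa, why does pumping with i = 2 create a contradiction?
xy²z = aaabaa ∉ L

Pumping with i = 2 replaces y = a by y² = aa:
- Original: s = xyz = aabaa; aabaa reversed is aabaa, the same string, so it is a palindrome and is in L
- Pumped: xy²z = ε · aa · abaa = aaabaa
- aaabaa reversed is aabaaa ≠ aaabaa, so it is not a palindrome and is not in L

The pumping lemma would require xy²z ∈ L, so this decomposition yields a contradiction.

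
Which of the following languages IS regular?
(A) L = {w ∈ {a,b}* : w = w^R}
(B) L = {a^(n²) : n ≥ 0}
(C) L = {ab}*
(C) {ab}*

(C) L = {ab}* is regular.

This can be recognized by a finite automaton (DFA/NFA).
Regular expressions like {ab}* define regular languages.

The other choices are not regular:
- {w ∈ {a,b}* : w = w^R}: After pumping, the string is no longer symmetric
- {a^(n²) : n ≥ 0}: After pumping, length is no longer a perfect square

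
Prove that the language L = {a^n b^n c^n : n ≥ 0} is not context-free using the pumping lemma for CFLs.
Assume for contradiction that L is context-free, and let p ≥ 1 be the pumping length given by the pumping lemma for CFLs.
Choose s = a^p b^p c^p. Then s ∈ L and |s| = 3p ≥ p.
By the CFL pumping lemma, s = uvxyz for some u, v, x, y, z with |vxy| ≤ p, |vy| ≥ 1, and uv^i xy^i z ∈ L for every i ≥ 0.

Because |vxy| ≤ p, the window vxy cannot contain both an a and a c: any substring of s containing both must include the entire block b^p plus at least one a and one c, so it has length ≥ p + 2 > p.
Hence at least one of the letters a, c does not occur in vy at all.

Take i = 0: the string uxz is obtained from s by deleting |vy| ≥ 1 symbols, so |uxz| = 3p − |vy| < 3p.
But the letter (a or c) that does not occur in vy still occurs exactly p times in uxz. Every string of L with exactly p copies of some letter is a^p b^p c^p, of length 3p. Since |uxz| < 3p, uxz ∉ L.

This contradicts the CFL pumping lemma, which requires uv^i xy^i z ∈ L for all i ≥ 0.
Hence L = {a^n b^n c^n : n ≥ 0} is not context-free. ∎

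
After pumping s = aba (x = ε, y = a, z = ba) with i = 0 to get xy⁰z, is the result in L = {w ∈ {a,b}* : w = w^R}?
No

xy⁰z = ε · ε · ba = ba.
ba reversed is ab ≠ ba, so it is not a palindrome and is not in L.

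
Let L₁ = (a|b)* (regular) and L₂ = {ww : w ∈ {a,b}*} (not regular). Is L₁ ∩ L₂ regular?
No — L₁ ∩ L₂ is not regular.

(a|b)* is all strings over {a,b}, so L₁ ∩ L₂ = {ww : w ∈ {a,b}*} = L₂ itself, which is not regular (pump s = a^p b a^p b).

Note that the bare facts "L₁ regular, L₂ non-regular" do not settle the question by themselves: the closure of regular languages under ∪, ∩, complement and difference applies only when BOTH operands are regular. With a non-regular operand the result can come out regular or non-regular depending on the specific languages, so one has to work out L₁ ∩ L₂ for this particular pair, as above.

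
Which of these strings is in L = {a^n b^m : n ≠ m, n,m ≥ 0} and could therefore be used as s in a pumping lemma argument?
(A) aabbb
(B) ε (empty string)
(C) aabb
(A) aabbb

The pumping lemma is applied to a string s that lies in L, so first check membership of each option:
- (A) aabbb = a^2 b^3 with 2 ≠ 3, so it is in L ✓
- (B) ε = a^0 b^0 has n = m = 0, so it is not in L ✗
- (C) aabb = a^2 b^2 has n = m = 2, so it is not in L ✗

Only (A) aabbb is in L, so it is the only candidate that could play the role of s.
(In a complete proof one picks s in terms of the pumping length p so that |s| ≥ p is guaranteed; a fixed string like aabbb illustrates the shape of such an s.)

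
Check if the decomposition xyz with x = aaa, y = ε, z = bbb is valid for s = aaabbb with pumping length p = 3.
Violated: |y| > 0

The decomposition x = aaa, y = ε, z = bbb for s = aaabbb with p = 3
violates the constraint: |y| > 0

|y| = 0, but the pumping lemma requires |y| > 0 (y must be non-empty).

Pumping lemma constraints:
1. xyz = s (decomposition is valid)
2. |xy| ≤ p
3. |y| > 0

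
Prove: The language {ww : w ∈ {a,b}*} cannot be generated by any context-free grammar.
Assume for contradiction that L is context-free, and let p ≥ 1 be the pumping length given by the pumping lemma for CFLs.
Choose s = a^p b^p a^p b^p. Then s ∈ L (take w = a^p b^p) and |s| = 4p ≥ p.
By the CFL pumping lemma, s = uvxyz for some u, v, x, y, z with |vxy| ≤ p, |vy| ≥ 1, and uv^i xy^i z ∈ L for every i ≥ 0.

Write s as four blocks A₁ B₁ A₂ B₂ with A₁ = A₂ = a^p and B₁ = B₂ = b^p. Since |vxy| ≤ p, the window vxy lies inside at most two adjacent blocks. Take i = 0 and let t = uxz, so |t| = 4p − |vy| with 1 ≤ |vy| ≤ p. If |t| is odd, t ∉ L immediately, so assume |vy| is even (hence |vy| ≥ 2) and |t|/2 = 2p − |vy|/2, which satisfies p ≤ |t|/2 ≤ 2p − 1.

Case 1 (vxy inside A₁B₁): t = a^(p−j) b^(p−l) a^p b^p with j + l = |vy|. The second half of t has length < 2p, so it is a suffix of the trailing a^p b^p and ends in b; the first half is a^(p−j) b^(p−l) a^((j+l)/2), which ends in a because (j+l)/2 ≥ 1. The halves differ, so t ∉ L.

Case 2 (vxy inside B₁A₂, straddling the middle): t = a^p b^(p−j) a^(p−l) b^p with j + l = |vy|. If t = ww, then w is a prefix of t of length ≥ p, so w begins with a^p; and w is a suffix of t of length ≥ p, so w ends with b^p. That forces |w| ≥ 2p, contradicting |w| = |t|/2 ≤ 2p − 1. So t ∉ L.

Case 3 (vxy inside A₂B₂): t = a^p b^p a^(p−j) b^(p−l) with j + l = |vy|. The first half of t is a prefix of a^p b^p, so it begins with a; the second half is b^((j+l)/2) a^(p−j) b^(p−l), which begins with b. The halves differ, so t ∉ L.

In every case uv⁰xy⁰z = uxz ∉ L.

This contradicts the CFL pumping lemma, which requires uv^i xy^i z ∈ L for all i ≥ 0.
Hence L = {ww : w ∈ {a,b}*} is not context-free. ∎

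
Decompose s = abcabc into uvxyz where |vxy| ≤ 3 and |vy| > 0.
u='ab', v='c', x='a', y='b', z='c'

For s = abcabc with pumping length p = 3:

One valid decomposition:
- u = 'ab'
- v = 'c'
- x = 'a'
- y = 'b'
- z = 'c'

Verification:
- uvxyz = 'ab' + 'c' + 'a' + 'b' + 'c' = abcabc ✓
- |vxy| = |'cab'| = 3 ≤ 3 ✓
- |vy| = |'cb'| = 2 > 0 ✓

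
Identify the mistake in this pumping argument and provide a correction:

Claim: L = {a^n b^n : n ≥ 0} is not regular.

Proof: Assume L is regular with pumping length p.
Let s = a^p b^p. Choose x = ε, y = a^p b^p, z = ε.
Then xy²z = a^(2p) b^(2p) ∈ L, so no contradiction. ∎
Error: The decomposition violates |xy| ≤ p. With y = a^p b^p, |xy| = |y| = 2p > p. (The proof also miscomputes xy²z, which would be a^p b^p a^p b^p rather than a^(2p) b^(2p), and it wrongly treats one harmless decomposition as settling the matter — the prover does not get to choose the decomposition.)

Correction: The pumping lemma requires |xy| ≤ p, and the argument must handle every decomposition satisfying |xy| ≤ p, |y| ≥ 1. Since s starts with p a's, any such y consists only of a's, say y = a^k with k ≥ 1. Then xy²z = a^(p+k) b^p has unequal numbers of a's and b's, so xy²z ∉ L — the required contradiction.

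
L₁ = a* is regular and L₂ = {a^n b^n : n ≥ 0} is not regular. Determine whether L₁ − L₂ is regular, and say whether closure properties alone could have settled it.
Yes — L₁ − L₂ is regular.

The only string of a* that lies in {a^n b^n} is ε, so L₁ − L₂ = a* − {ε} = a⁺ = aa*, which is regular.

Note that the bare facts "L₁ regular, L₂ non-regular" do not settle the question by themselves: the closure of regular languages under ∪, ∩, complement and difference applies only when BOTH operands are regular. With a non-regular operand the result can come out regular or non-regular depending on the specific languages, so one has to work out L₁ − L₂ for this particular pair, as above.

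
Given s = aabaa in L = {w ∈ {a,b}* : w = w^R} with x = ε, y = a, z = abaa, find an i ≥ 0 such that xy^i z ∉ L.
i = 2

xy²z = ε · aa · abaa = aaabaa; aaabaa reversed is aabaaa ≠ aaabaa, so it is not a palindrome and is not in L.
(Other choices also work, e.g. i = 0, 3; only i = 1 is guaranteed to stay in L since xy¹z = s.)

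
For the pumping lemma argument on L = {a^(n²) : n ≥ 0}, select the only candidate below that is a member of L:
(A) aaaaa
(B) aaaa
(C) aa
(B) aaaa

The pumping lemma is applied to a string s that lies in L, so first check membership of each option:
- (A) aaaaa has length 5, strictly between 2² = 4 and 3² = 9, so it is not in L ✗
- (B) aaaa has length 4 = 2², a perfect square, so it is in L ✓
- (C) aa has length 2, strictly between 1² = 1 and 2² = 4, so it is not in L ✗

Only (B) aaaa is in L, so it is the only candidate that could play the role of s.
(In a complete proof one picks s in terms of the pumping length p so that |s| ≥ p is guaranteed; a fixed string like aaaa illustrates the shape of such an s.)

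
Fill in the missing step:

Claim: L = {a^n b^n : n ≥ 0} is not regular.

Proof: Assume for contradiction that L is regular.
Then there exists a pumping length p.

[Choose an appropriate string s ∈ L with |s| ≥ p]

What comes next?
s = a^p b^p

This string is in L (has equal a's and b's) and has length 2p ≥ p.
Any decomposition xyz with |xy| ≤ p means y consists only of a's,
so pumping will unbalance the counts.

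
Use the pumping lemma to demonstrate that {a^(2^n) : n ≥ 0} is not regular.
Assume for contradiction that L is regular, and let p ≥ 1 be the pumping length given by the pumping lemma.
Choose s = a^(2^p). Then s ∈ L and |s| = 2^p ≥ p.
By the pumping lemma, s = xyz for some x, y, z with |xy| ≤ p, |y| ≥ 1, and xy^i z ∈ L for every i ≥ 0.
Here y = a^k for some k with 1 ≤ k ≤ |xy| ≤ p, and p < 2^p.

Take i = 2: |xy²z| = 2^p + k.
Now 2^p < 2^p + k ≤ 2^p + p < 2^p + 2^p = 2^(p+1).
So |xy²z| lies strictly between the consecutive powers of two 2^p and 2^(p+1), hence is not a power of 2, and xy²z ∉ L.

This contradicts the pumping lemma, which requires xy^i z ∈ L for all i ≥ 0.
Hence L = {a^(2^n) : n ≥ 0} is not regular. ∎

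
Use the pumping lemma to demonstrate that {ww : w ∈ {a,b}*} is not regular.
Assume for contradiction that L is regular, and let p ≥ 1 be the pumping length given by the pumping lemma.
Choose s = a^p b a^p b. Then s ∈ L (take w = a^p b) and |s| = 2p + 2 ≥ p.
By the pumping lemma, s = xyz for some x, y, z with |xy| ≤ p, |y| ≥ 1, and xy^i z ∈ L for every i ≥ 0.
Since |xy| ≤ p and the first p symbols of s are all a's, y = a^k for some k with 1 ≤ k ≤ p.

Take i = 2: t = xy²z = a^(p + k) b a^p b.
Suppose t = uu for some string u. The string t contains exactly two b's and ends in b, so u contains exactly one b and ends in b; hence u = a^j b for some j, and uu = a^j b a^j b. Comparing with t = a^(p + k) b a^p b forces j = p + k (first block) and j = p (second block), which is impossible since k ≥ 1. So t ∉ L.

This contradicts the pumping lemma, which requires xy^i z ∈ L for all i ≥ 0.
Hence L = {ww : w ∈ {a,b}*} is not regular. ∎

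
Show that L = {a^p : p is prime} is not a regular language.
Assume for contradiction that L is regular, and let p ≥ 1 be the pumping length given by the pumping lemma.
Choose a prime q with q ≥ p (one exists because there are infinitely many primes) and let s = a^q. Then s ∈ L and |s| = q ≥ p.
By the pumping lemma, s = xyz for some x, y, z with |xy| ≤ p, |y| ≥ 1, and xy^i z ∈ L for every i ≥ 0.
Here y = a^k for some k with 1 ≤ k ≤ p, and xy^i z = a^(q + (i − 1)k) for every i ≥ 0.

Take i = q + 1: |xy^(q+1) z| = q + qk = q(k + 1).
Both factors satisfy q ≥ 2 and k + 1 ≥ 2, so q(k + 1) is composite, and xy^(q+1) z ∉ L.

This contradicts the pumping lemma, which requires xy^i z ∈ L for all i ≥ 0.
Hence L = {a^p : p is prime} is not regular. ∎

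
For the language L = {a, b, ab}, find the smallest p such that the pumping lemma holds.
p = 3

For a finite language L, the pumping lemma holds vacuously if p > max|s| for s ∈ L.

The longest string in L = {a, b, ab} has length 2.
If p = 3, then no string s ∈ L has |s| ≥ p, so the condition is vacuously true.

The minimum pumping length is p = 3.

Why no smaller p works: for any p ≤ 2, the longest string s ∈ L has |s| = 2 ≥ p, so it would
have to be pumpable; but pumping up (i = 2, 3, ...) produces ever longer strings, which cannot all lie in the
finite language L. So the pumping property fails for every p ≤ 2.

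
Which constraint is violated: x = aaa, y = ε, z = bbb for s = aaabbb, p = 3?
Violated: |y| > 0

The decomposition x = aaa, y = ε, z = bbb for s = aaabbb with p = 3
violates the constraint: |y| > 0

|y| = 0, but the pumping lemma requires |y| > 0 (y must be non-empty).

Pumping lemma constraints:
1. xyz = s (decomposition is valid)
2. |xy| ≤ p
3. |y| > 0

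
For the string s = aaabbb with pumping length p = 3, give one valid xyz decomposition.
x = 'a', y = 'a', z = 'abbb'

For s = aaabbb and p = 3, one valid decomposition is:
- x = 'a' (length 1)
- y = 'a' (length 1)
- z = 'abbb' (length 4)

Verification:
- xyz = 'a' + 'a' + 'abbb' = aaabbb ✓
- |xy| = 2 ≤ 3 ✓
- |y| = 1 > 0 ✓

All pumping lemma constraints are satisfied.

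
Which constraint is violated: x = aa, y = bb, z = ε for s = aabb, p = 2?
Violated: |xy| ≤ p

The decomposition x = aa, y = bb, z = ε for s = aabb with p = 2
violates the constraint: |xy| ≤ p

|xy| = |aabb| = 4 > 2 = p. The decomposition puts too many characters in xy.

Pumping lemma constraints:
1. xyz = s (decomposition is valid)
2. |xy| ≤ p
3. |y| > 0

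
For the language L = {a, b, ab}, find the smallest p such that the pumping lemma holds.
p = 3

For a finite language L, the pumping lemma holds vacuously if p > max|s| for s ∈ L.

The longest string in L = {a, b, ab} has length 2.
If p = 3, then no string s ∈ L has |s| ≥ p, so the condition is vacuously true.

The minimum pumping length is p = 3.

Why no smaller p works: for any p ≤ 2, the longest string s ∈ L has |s| = 2 ≥ p, so it would
have to be pumpable; but pumping up (i = 2, 3, ...) produces ever longer strings, which cannot all lie in the
finite language L. So the pumping property fails for every p ≤ 2.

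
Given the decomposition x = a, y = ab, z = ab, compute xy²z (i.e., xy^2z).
aababab

Given x = 'a', y = 'ab', z = 'ab' and i = 2:

xy^2z = x + y·y·...·y (2 times) + z
       = 'a' + 'ab'^2 + 'ab'
       = 'a' + 'abab' + 'ab'
       = 'aababab'

The pumped string is 'aababab' with length 7.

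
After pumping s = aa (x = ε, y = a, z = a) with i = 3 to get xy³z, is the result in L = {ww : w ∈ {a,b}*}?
Yes

xy³z = ε · aaa · a = aaaa.
aaaa splits into halves aa · aa, which are equal, so it is in L (w = aa).
(A single pumped string landing in L is not a contradiction by itself; a non-regularity proof needs some i for which xy^i z ∉ L, for every admissible decomposition.)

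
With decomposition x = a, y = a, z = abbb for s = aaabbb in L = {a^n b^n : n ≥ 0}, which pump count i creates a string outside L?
i = 2

xy²z = a · aa · abbb = aaaabbb; aaaabbb has 4 a's and 3 b's; 4 ≠ 3, so it is not in L.
(Other choices also work, e.g. i = 0, 3; only i = 1 is guaranteed to stay in L since xy¹z = s.)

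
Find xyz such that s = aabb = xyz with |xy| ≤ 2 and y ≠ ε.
x = 'a', y = 'a', z = 'bb'

For s = aabb and p = 2, one valid decomposition is:
- x = 'a' (length 1)
- y = 'a' (length 1)
- z = 'bb' (length 2)

Verification:
- xyz = 'a' + 'a' + 'bb' = aabb ✓
- |xy| = 2 ≤ 2 ✓
- |y| = 1 > 0 ✓

All pumping lemma constraints are satisfied.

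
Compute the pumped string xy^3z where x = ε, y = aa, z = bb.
aaaaaabb

Given x = '', y = 'aa', z = 'bb' and i = 3:

xy^3z = x + y·y·...·y (3 times) + z
       = '' + 'aa'^3 + 'bb'
       = '' + 'aaaaaa' + 'bb'
       = 'aaaaaabb'

The pumped string is 'aaaaaabb' with length 8.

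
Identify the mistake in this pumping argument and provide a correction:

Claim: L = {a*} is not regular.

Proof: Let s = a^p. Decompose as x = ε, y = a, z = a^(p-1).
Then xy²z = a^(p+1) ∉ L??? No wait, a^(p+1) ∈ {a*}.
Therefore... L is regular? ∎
Error: The proof attempts to show a*  is not regular, but a* IS regular!

Correction: a* is a regular language (recognized by a simple DFA with one accepting state and self-loop on 'a'). The pumping lemma can only prove non-regularity, not regularity. For regular languages, pumping always works.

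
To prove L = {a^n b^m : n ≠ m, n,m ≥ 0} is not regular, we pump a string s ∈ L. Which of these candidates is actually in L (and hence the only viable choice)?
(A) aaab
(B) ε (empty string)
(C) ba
(A) aaab

The pumping lemma is applied to a string s that lies in L, so first check membership of each option:
- (A) aaab = a^3 b^1 with 3 ≠ 1, so it is in L ✓
- (B) ε = a^0 b^0 has n = m = 0, so it is not in L ✗
- (C) ba has an a after a b, so it is not of the form a^n b^m and is not in L ✗

Only (A) aaab is in L, so it is the only candidate that could play the role of s.
(In a complete proof one picks s in terms of the pumping length p so that |s| ≥ p is guaranteed; a fixed string like aaab illustrates the shape of such an s.)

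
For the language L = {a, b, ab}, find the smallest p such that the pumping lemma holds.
p = 3

For a finite language L, the pumping lemma holds vacuously if p > max|s| for s ∈ L.

The longest string in L = {a, b, ab} has length 2.
If p = 3, then no string s ∈ L has |s| ≥ p, so the condition is vacuously true.

The minimum pumping length is p = 3.

Why no smaller p works: for any p ≤ 2, the longest string s ∈ L has |s| = 2 ≥ p, so it would
have to be pumpable; but pumping up (i = 2, 3, ...) produces ever longer strings, which cannot all lie in the
finite language L. So the pumping property fails for every p ≤ 2.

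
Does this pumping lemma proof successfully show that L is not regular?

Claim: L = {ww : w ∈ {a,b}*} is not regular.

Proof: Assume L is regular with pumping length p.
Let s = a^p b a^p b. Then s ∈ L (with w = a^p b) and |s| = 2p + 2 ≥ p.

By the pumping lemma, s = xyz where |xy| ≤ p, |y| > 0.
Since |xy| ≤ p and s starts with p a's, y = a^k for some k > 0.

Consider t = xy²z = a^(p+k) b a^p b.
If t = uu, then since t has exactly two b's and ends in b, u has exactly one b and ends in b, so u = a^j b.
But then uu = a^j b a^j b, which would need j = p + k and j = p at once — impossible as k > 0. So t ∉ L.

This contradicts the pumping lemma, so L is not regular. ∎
The proof is correct.

This proof is valid because:
1. s = a^p b a^p b is in L and is chosen in terms of p, so |s| ≥ p holds for every p
2. The decomposition analysis is correct: |xy| ≤ p forces y to lie inside the leading a's
3. The contradiction is valid: the argument shows a^(p+k) b a^p b cannot be split into two equal halves
4. The conclusion follows logically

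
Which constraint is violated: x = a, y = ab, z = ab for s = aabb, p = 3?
Violated: xyz = s

The decomposition x = a, y = ab, z = ab for s = aabb with p = 3
violates the constraint: xyz = s

xyz = 'a' + 'ab' + 'ab' = 'aabab' ≠ 'aabb' = s. The decomposition doesn't reconstruct s.

Pumping lemma constraints:
1. xyz = s (decomposition is valid)
2. |xy| ≤ p
3. |y| > 0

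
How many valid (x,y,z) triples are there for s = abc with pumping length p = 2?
3

For s = 'abc' with pumping length p = 2:

Constraints: |xy| ≤ 2, |y| > 0

Valid decompositions (|xy| ≤ p, |y| ≥ 1):
  • x='', y='a', z='bc'
  • x='a', y='b', z='c'
  • x='', y='ab', z='c'

Total count: 3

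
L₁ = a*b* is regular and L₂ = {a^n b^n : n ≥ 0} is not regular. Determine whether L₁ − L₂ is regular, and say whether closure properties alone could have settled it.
No — L₁ − L₂ is not regular.

a*b* − {a^n b^n} = {a^n b^m : n ≠ m}. If this were regular, then its complement intersected with a*b*, namely {a^n b^n : n ≥ 0}, would be regular too (closure under complement and intersection) — contradiction. So L₁ − L₂ is not regular.

Note that the bare facts "L₁ regular, L₂ non-regular" do not settle the question by themselves: the closure of regular languages under ∪, ∩, complement and difference applies only when BOTH operands are regular. With a non-regular operand the result can come out regular or non-regular depending on the specific languages, so one has to work out L₁ − L₂ for this particular pair, as above.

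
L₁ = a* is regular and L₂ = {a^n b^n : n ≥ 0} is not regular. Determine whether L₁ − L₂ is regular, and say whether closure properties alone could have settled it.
Yes — L₁ − L₂ is regular.

The only string of a* that lies in {a^n b^n} is ε, so L₁ − L₂ = a* − {ε} = a⁺ = aa*, which is regular.

Note that the bare facts "L₁ regular, L₂ non-regular" do not settle the question by themselves: the closure of regular languages under ∪, ∩, complement and difference applies only when BOTH operands are regular. With a non-regular operand the result can come out regular or non-regular depending on the specific languages, so one has to work out L₁ − L₂ for this particular pair, as above.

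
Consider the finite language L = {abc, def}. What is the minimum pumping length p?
p = 4

For a finite language L, the pumping lemma holds vacuously if p > max|s| for s ∈ L.

The longest string in L = {abc, def} has length 3.
If p = 4, then no string s ∈ L has |s| ≥ p, so the condition is vacuously true.

The minimum pumping length is p = 4.

Why no smaller p works: for any p ≤ 3, the longest string s ∈ L has |s| = 3 ≥ p, so it would
have to be pumpable; but pumping up (i = 2, 3, ...) produces ever longer strings, which cannot all lie in the
finite language L. So the pumping property fails for every p ≤ 3.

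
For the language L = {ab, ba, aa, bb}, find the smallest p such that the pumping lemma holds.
p = 3

For a finite language L, the pumping lemma holds vacuously if p > max|s| for s ∈ L.

The longest string in L = {ab, ba, aa, bb} has length 2.
If p = 3, then no string s ∈ L has |s| ≥ p, so the condition is vacuously true.

The minimum pumping length is p = 3.

Why no smaller p works: for any p ≤ 2, the longest string s ∈ L has |s| = 2 ≥ p, so it would
have to be pumpable; but pumping up (i = 2, 3, ...) produces ever longer strings, which cannot all lie in the
finite language L. So the pumping property fails for every p ≤ 2.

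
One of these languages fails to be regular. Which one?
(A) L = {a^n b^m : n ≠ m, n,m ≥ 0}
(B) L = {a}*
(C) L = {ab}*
(A) {a^n b^m : n ≠ m, n,m ≥ 0}

(A) L = {a^n b^m : n ≠ m, n,m ≥ 0} is NOT regular.

The pumping lemma can be used to prove this:
After pumping a's, we can make n = m

The other languages are regular because they can be recognized by finite automata.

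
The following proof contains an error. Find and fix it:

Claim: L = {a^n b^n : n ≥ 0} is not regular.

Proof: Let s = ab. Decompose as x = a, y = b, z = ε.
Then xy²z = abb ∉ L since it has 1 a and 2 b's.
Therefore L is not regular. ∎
Error: The string s = ab might be shorter than the pumping length p.

Correction: Choose s = a^p b^p to ensure |s| ≥ p. Also, the decomposition is wrong: with |xy| ≤ p, y cannot include b's when s starts with p a's.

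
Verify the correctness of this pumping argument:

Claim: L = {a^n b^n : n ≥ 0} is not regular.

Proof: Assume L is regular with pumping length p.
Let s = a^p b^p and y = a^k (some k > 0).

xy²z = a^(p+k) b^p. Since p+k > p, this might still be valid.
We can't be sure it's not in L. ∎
The proof is INCORRECT.

Error: The conclusion is wrong.
xy²z = a^(p+k) b^p is definitely NOT in L because the number of a's (p+k) ≠ number of b's (p).
The proof incorrectly doubts what is actually a valid contradiction.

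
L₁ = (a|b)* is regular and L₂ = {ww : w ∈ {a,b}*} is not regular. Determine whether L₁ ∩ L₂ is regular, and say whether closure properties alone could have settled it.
No — L₁ ∩ L₂ is not regular.

(a|b)* is all strings over {a,b}, so L₁ ∩ L₂ = {ww : w ∈ {a,b}*} = L₂ itself, which is not regular (pump s = a^p b a^p b).

Note that the bare facts "L₁ regular, L₂ non-regular" do not settle the question by themselves: the closure of regular languages under ∪, ∩, complement and difference applies only when BOTH operands are regular. With a non-regular operand the result can come out regular or non-regular depending on the specific languages, so one has to work out L₁ ∩ L₂ for this particular pair, as above.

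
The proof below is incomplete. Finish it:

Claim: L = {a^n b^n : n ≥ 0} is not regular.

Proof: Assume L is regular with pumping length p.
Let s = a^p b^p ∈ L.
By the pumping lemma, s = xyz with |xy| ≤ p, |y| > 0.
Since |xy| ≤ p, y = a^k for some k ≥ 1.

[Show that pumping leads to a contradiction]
Consider xy²z = a^(p+k) b^p.

Since k ≥ 1, we have p + k > p.
So xy²z has more a's than b's: (p+k) a's vs p b's.
This means xy²z ∉ L because a^n b^n requires equal counts.

This contradicts the pumping lemma which states xy²z ∈ L.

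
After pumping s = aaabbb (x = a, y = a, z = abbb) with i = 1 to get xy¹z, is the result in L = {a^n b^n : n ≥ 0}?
Yes

xy¹z = a · a · abbb = aaabbb.
aaabbb = a^3 b^3 has equal counts (3 = 3), so it is in L.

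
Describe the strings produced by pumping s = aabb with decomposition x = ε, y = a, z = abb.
{xy^i z : i ≥ 0} = {a^(i+1) b^2 : i ≥ 0} = {abb, aabb, aaabb, ...}

With x = ε, y = a, z = abb: Starting with aabb and pumping the first 'a' (z = abb keeps the second 'a'), we get strings with i+1 a's followed by 2 b's for i = 0, 1, 2, ...; note bb is not produced because z always contributes one a.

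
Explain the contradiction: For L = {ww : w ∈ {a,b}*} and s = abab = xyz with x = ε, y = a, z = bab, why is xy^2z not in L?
xy²z = aabab ∉ L

Pumping with i = 2 replaces y = a by y² = aa:
- Original: s = xyz = abab; abab splits into halves ab · ab, which are equal, so it is in L (w = ab)
- Pumped: xy²z = ε · aa · bab = aabab
- aabab has odd length 5, so it cannot be written as ww and is not in L

The pumping lemma would require xy²z ∈ L, so this decomposition yields a contradiction.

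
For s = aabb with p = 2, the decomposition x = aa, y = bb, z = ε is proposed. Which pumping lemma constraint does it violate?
Violated: |xy| ≤ p

The decomposition x = aa, y = bb, z = ε for s = aabb with p = 2
violates the constraint: |xy| ≤ p

|xy| = |aabb| = 4 > 2 = p. The decomposition puts too many characters in xy.

Pumping lemma constraints:
1. xyz = s (decomposition is valid)
2. |xy| ≤ p
3. |y| > 0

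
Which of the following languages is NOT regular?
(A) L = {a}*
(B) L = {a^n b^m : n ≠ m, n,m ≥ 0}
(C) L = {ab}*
(B) {a^n b^m : n ≠ m, n,m ≥ 0}

(B) L = {a^n b^m : n ≠ m, n,m ≥ 0} is NOT regular.

The pumping lemma can be used to prove this:
After pumping a's, we can make n = m

The other languages are regular because they can be recognized by finite automata.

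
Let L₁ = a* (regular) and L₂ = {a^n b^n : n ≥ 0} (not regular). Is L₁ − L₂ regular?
Yes — L₁ − L₂ is regular.

The only string of a* that lies in {a^n b^n} is ε, so L₁ − L₂ = a* − {ε} = a⁺ = aa*, which is regular.

Note that the bare facts "L₁ regular, L₂ non-regular" do not settle the question by themselves: the closure of regular languages under ∪, ∩, complement and difference applies only when BOTH operands are regular. With a non-regular operand the result can come out regular or non-regular depending on the specific languages, so one has to work out L₁ − L₂ for this particular pair, as above.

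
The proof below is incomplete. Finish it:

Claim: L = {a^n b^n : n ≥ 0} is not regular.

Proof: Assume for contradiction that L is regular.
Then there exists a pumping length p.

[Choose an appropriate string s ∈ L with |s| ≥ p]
s = a^p b^p

This string is in L (has equal a's and b's) and has length 2p ≥ p.
Any decomposition xyz with |xy| ≤ p means y consists only of a's,
so pumping will unbalance the counts.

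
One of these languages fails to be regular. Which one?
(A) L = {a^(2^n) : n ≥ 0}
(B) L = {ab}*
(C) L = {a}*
(A) {a^(2^n) : n ≥ 0}

(A) L = {a^(2^n) : n ≥ 0} is NOT regular.

The pumping lemma can be used to prove this:
After pumping, length is no longer a power of 2

The other languages are regular because they can be recognized by finite automata.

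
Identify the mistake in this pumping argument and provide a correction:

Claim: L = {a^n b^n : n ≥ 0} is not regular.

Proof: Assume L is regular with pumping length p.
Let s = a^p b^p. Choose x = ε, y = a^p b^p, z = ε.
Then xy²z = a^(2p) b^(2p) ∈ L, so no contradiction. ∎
Error: The decomposition violates |xy| ≤ p. With y = a^p b^p, |xy| = |y| = 2p > p. (The proof also miscomputes xy²z, which would be a^p b^p a^p b^p rather than a^(2p) b^(2p), and it wrongly treats one harmless decomposition as settling the matter — the prover does not get to choose the decomposition.)

Correction: The pumping lemma requires |xy| ≤ p, and the argument must handle every decomposition satisfying |xy| ≤ p, |y| ≥ 1. Since s starts with p a's, any such y consists only of a's, say y = a^k with k ≥ 1. Then xy²z = a^(p+k) b^p has unequal numbers of a's and b's, so xy²z ∉ L — the required contradiction.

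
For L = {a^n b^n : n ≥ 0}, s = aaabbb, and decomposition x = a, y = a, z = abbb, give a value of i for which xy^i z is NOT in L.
i = 2

xy²z = a · aa · abbb = aaaabbb; aaaabbb has 4 a's and 3 b's; 4 ≠ 3, so it is not in L.
(Other choices also work, e.g. i = 0, 3; only i = 1 is guaranteed to stay in L since xy¹z = s.)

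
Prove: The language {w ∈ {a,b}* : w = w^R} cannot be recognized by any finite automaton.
Assume for contradiction that L is regular, and let p ≥ 1 be the pumping length given by the pumping lemma.
Choose s = a^p b a^p. Then s ∈ L (it reads the same in both directions) and |s| = 2p + 1 ≥ p.
By the pumping lemma, s = xyz for some x, y, z with |xy| ≤ p, |y| ≥ 1, and xy^i z ∈ L for every i ≥ 0.
Since |xy| ≤ p and the first p symbols of s are all a's, y = a^k for some k with 1 ≤ k ≤ p.

Take i = 2: xy²z = a^(p + k) b a^p.
Its reversal is a^p b a^(p + k). These differ because the block of a's before the unique b has length p + k in one and p in the other, and p + k ≠ p since k ≥ 1. So xy²z is not a palindrome, i.e. xy²z ∉ L.

This contradicts the pumping lemma, which requires xy^i z ∈ L for all i ≥ 0.
Hence L = {w ∈ {a,b}* : w = w^R} is not regular. ∎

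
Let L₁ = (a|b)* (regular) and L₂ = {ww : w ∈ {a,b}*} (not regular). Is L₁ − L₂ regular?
No — L₁ − L₂ is not regular.

L₁ − L₂ is the complement of {ww} within {a,b}*. If it were regular, its complement {ww} would be regular as well (regular languages are closed under complement) — contradiction. So L₁ − L₂ is not regular.

Note that the bare facts "L₁ regular, L₂ non-regular" do not settle the question by themselves: the closure of regular languages under ∪, ∩, complement and difference applies only when BOTH operands are regular. With a non-regular operand the result can come out regular or non-regular depending on the specific languages, so one has to work out L₁ − L₂ for this particular pair, as above.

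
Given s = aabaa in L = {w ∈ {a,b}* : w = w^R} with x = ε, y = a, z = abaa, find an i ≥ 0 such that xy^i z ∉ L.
i = 2

xy²z = ε · aa · abaa = aaabaa; aaabaa reversed is aabaaa ≠ aaabaa, so it is not a palindrome and is not in L.
(Other choices also work, e.g. i = 0, 3; only i = 1 is guaranteed to stay in L since xy¹z = s.)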